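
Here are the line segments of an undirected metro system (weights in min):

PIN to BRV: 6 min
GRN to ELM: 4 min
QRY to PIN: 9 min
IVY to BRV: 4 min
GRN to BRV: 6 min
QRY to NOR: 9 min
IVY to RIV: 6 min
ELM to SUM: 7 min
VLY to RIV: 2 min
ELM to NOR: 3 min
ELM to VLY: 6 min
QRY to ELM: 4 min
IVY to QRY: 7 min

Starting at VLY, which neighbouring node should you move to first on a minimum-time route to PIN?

Compare a few routes:
VLY - ELM - GRN - BRV - PIN: 6+4+6+6 = 22
VLY - RIV - IVY - BRV - PIN: 2+6+4+6 = 18
VLY - ELM - QRY - PIN: 6+4+9 = 19
Cheapest is VLY - RIV - IVY - BRV - PIN at 18 min.
So from VLY the first move is to RIV.

RIV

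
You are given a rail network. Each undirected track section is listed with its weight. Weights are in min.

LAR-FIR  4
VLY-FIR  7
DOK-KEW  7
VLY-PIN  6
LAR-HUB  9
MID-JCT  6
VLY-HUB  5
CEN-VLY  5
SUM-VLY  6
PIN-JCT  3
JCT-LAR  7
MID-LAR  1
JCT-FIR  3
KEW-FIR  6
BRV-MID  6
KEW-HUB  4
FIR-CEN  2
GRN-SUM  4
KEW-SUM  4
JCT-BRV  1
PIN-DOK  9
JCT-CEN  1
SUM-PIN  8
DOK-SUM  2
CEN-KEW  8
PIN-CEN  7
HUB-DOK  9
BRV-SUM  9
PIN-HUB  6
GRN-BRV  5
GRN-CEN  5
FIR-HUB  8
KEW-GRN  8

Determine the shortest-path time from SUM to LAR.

14 min

Enumerating some paths:
SUM → GRN → CEN → FIR → LAR: 4+5+2+4 = 15
SUM → KEW → FIR → LAR: 4+6+4 = 14
The minimum is 14 min via SUM → KEW → FIR → LAR.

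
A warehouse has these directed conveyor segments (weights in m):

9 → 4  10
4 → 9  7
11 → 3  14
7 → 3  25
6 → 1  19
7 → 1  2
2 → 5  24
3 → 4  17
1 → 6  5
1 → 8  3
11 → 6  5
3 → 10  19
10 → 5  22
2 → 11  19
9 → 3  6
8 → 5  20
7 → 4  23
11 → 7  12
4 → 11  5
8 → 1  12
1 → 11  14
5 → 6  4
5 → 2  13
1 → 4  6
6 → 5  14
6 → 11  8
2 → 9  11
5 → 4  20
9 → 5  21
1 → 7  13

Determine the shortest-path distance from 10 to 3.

48 m

Settle nodes by increasing distance from 10:
10: 0
5: 22  (via 10)
6: 26  (via 5)
11: 34  (via 6)
2: 35  (via 5)
4: 42  (via 5)
1: 45  (via 6)
7: 46  (via 11)
9: 46  (via 2)
3: 48  (via 11)
Shortest route: 10–5–6–11–3 = 48 m.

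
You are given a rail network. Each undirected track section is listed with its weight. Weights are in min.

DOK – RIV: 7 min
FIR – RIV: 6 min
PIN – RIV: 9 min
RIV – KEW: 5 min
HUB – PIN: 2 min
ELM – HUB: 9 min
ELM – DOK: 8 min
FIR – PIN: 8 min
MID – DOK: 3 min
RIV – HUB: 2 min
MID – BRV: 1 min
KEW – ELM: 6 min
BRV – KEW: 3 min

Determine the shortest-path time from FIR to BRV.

Candidate routes:
FIR - PIN - HUB - RIV - KEW - BRV: 8+2+2+5+3 = 20
FIR - RIV - KEW - BRV: 6+5+3 = 14
FIR - RIV - DOK - MID - BRV: 6+7+3+1 = 17
Cheapest is FIR - RIV - KEW - BRV at 14 min.

14 min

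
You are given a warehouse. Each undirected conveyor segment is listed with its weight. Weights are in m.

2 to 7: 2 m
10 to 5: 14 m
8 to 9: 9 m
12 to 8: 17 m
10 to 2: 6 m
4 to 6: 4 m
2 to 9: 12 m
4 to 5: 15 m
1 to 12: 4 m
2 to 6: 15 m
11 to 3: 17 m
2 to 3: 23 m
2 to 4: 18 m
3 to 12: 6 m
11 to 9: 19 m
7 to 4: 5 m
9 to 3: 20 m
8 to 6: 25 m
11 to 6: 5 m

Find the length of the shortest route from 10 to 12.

35 m

Running Dijkstra from 10:
10: 0
2: 6  (via 10)
7: 8  (via 2)
4: 13  (via 7)
5: 14  (via 10)
6: 17  (via 4)
9: 18  (via 2)
11: 22  (via 6)
8: 27  (via 9)
3: 29  (via 2)
12: 35  (via 3)
Shortest route: 10–2–3–12 = 35 m.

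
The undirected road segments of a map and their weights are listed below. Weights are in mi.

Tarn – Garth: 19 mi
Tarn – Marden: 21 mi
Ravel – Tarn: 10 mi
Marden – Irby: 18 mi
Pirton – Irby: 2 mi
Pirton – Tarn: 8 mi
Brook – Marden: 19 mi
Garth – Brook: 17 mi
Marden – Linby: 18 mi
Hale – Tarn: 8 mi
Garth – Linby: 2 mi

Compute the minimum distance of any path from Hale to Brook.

Candidate routes:
Hale–Tarn–Marden–Brook: 8+21+19 = 48
Hale–Tarn–Garth–Brook: 8+19+17 = 44
The minimum is 44 mi via Hale–Tarn–Garth–Brook.

44 mi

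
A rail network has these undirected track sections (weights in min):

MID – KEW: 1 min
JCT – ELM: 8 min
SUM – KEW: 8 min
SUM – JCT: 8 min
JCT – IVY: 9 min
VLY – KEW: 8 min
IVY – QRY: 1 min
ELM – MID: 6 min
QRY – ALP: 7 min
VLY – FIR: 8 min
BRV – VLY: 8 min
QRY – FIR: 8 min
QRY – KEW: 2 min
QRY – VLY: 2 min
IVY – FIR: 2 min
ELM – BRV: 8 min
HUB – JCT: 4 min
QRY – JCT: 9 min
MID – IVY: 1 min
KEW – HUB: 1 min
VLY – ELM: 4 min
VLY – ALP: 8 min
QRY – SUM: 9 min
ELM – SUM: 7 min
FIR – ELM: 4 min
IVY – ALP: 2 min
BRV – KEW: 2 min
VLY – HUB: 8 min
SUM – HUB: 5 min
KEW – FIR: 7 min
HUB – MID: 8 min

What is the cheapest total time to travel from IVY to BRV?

Candidate routes:
IVY → MID → KEW → BRV: 1+1+2 = 4
IVY → QRY → KEW → BRV: 1+2+2 = 5
Cheapest is IVY → MID → KEW → BRV at 4 min.

4 min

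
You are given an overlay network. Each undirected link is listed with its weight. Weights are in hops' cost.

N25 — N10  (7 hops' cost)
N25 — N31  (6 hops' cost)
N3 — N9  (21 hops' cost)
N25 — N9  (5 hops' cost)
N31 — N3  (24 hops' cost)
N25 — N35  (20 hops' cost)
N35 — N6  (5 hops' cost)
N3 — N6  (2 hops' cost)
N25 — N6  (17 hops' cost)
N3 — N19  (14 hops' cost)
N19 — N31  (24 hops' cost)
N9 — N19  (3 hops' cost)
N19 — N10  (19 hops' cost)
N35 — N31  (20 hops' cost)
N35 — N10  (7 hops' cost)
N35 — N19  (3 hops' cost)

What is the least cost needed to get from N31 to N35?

17 hops' cost

Candidate routes:
N31 → N25 → N9 → N19 → N35: 6+5+3+3 = 17
N31 → N25 → N10 → N35: 6+7+7 = 20
N31 → N25 → N35: 6+20 = 26
N31 → N35: 20 = 20
Cheapest is N31 → N25 → N9 → N19 → N35 at 17 hops' cost.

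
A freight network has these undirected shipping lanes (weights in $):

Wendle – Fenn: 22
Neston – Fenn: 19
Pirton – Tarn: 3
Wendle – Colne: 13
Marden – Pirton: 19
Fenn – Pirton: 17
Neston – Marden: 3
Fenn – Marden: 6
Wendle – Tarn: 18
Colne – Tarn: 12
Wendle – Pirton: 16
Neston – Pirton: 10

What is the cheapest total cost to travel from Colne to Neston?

Candidate routes:
Colne–Tarn–Pirton–Marden–Neston: 12+3+19+3 = 37
Colne–Wendle–Pirton–Neston: 13+16+10 = 39
Colne–Tarn–Pirton–Neston: 12+3+10 = 25
Cheapest is Colne–Tarn–Pirton–Neston at $25.

$25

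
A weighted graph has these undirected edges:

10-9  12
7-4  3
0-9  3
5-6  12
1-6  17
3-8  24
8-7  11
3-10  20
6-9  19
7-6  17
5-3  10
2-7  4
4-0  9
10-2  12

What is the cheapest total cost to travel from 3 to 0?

35

Shortest distances from 3:
3: 0
5: 10  (via 3)
10: 20  (via 3)
6: 22  (via 5)
8: 24  (via 3)
2: 32  (via 10)
9: 32  (via 10)
0: 35  (via 9)
Shortest route: 3 → 10 → 9 → 0 = 35.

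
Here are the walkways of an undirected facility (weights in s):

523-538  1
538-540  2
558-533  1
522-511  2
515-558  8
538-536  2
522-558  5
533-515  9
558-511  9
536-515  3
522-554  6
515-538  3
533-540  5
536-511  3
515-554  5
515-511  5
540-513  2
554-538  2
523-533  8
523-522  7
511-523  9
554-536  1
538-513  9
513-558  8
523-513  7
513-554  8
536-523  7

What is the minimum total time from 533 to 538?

7 s

Compare a few routes:
533 → 540 → 538: 5+2 = 7
533 → 515 → 538: 9+3 = 12
533 → 523 → 538: 8+1 = 9
Cheapest is 533 → 540 → 538 at 7 s.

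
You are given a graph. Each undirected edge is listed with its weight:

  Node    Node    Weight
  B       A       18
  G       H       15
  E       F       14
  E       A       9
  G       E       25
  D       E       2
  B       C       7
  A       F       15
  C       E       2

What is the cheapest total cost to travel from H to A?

Compare a few routes:
H–G–E–A: 15+25+9 = 49
H–G–E–C–B–A: 15+25+2+7+18 = 67
The minimum is 49 via H–G–E–A.

49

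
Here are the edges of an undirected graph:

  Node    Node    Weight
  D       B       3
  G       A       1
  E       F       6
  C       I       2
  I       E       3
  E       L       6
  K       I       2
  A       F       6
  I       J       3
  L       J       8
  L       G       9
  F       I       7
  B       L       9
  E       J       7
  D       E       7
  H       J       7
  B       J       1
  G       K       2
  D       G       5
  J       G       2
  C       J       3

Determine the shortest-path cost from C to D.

7

Enumerating some paths:
C → I → K → G → D: 2+2+2+5 = 11
C → I → J → B → D: 2+3+1+3 = 9
C → J → B → D: 3+1+3 = 7
C → J → G → D: 3+2+5 = 10
The minimum is 7 via C → J → B → D.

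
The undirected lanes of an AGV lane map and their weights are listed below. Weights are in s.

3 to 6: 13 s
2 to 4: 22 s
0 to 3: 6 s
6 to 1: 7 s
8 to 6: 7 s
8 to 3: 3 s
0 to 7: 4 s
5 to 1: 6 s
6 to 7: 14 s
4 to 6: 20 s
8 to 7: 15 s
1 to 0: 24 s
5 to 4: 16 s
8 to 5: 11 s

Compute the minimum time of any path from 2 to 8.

49 s

Compare a few routes:
2–4–5–1–6–8: 22+16+6+7+7 = 58
2–4–5–8: 22+16+11 = 49
The minimum is 49 s via 2–4–5–8.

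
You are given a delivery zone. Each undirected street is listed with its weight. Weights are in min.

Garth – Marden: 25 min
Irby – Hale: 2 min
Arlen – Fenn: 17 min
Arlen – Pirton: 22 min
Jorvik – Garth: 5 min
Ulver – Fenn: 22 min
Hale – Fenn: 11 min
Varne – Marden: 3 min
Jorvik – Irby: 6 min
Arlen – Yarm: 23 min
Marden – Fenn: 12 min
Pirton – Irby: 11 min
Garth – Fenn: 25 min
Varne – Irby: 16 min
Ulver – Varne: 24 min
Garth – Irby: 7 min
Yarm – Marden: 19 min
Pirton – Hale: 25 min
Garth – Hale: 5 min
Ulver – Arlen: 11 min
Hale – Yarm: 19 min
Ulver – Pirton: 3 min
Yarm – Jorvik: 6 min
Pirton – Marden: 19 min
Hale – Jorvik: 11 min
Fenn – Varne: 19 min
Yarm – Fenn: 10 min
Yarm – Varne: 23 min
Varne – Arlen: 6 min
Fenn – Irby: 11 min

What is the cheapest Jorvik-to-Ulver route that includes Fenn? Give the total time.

38 min

Shortest Jorvik→Fenn: Jorvik → Yarm → Fenn = 16
Best Fenn to Ulver: Fenn → Ulver costing 22
Total via Fenn: 16 + 22 = 38 min.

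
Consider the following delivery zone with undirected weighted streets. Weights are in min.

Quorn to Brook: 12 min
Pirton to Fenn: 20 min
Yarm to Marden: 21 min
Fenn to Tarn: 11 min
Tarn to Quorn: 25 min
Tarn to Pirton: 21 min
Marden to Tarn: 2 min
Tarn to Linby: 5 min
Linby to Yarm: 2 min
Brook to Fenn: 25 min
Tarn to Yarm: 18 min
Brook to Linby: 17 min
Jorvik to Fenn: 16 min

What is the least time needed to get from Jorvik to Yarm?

Candidate routes:
Jorvik - Fenn - Tarn - Linby - Yarm: 16+11+5+2 = 34
Jorvik - Fenn - Tarn - Yarm: 16+11+18 = 45
Jorvik - Fenn - Tarn - Marden - Yarm: 16+11+2+21 = 50
The minimum is 34 min via Jorvik - Fenn - Tarn - Linby - Yarm.

34 min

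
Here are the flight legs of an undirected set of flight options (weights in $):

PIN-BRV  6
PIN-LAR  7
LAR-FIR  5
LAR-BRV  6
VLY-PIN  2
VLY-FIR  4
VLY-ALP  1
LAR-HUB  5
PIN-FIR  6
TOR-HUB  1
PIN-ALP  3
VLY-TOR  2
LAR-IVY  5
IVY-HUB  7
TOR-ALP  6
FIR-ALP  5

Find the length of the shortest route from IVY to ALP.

Candidate routes:
IVY–HUB–TOR–ALP: 7+1+6 = 14
IVY–HUB–TOR–VLY–ALP: 7+1+2+1 = 11
IVY–LAR–HUB–TOR–VLY–ALP: 5+5+1+2+1 = 14
Cheapest is IVY–HUB–TOR–VLY–ALP at $11.

$11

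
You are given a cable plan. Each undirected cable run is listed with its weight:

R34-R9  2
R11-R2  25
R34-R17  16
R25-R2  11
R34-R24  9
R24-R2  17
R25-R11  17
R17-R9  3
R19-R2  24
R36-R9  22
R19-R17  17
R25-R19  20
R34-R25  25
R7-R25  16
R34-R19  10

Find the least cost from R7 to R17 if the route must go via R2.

58

Shortest R7→R2: R7–R25–R2 = 27
Shortest R2→R17: R2–R24–R34–R9–R17 = 31
Total via R2: 27 + 31 = 58.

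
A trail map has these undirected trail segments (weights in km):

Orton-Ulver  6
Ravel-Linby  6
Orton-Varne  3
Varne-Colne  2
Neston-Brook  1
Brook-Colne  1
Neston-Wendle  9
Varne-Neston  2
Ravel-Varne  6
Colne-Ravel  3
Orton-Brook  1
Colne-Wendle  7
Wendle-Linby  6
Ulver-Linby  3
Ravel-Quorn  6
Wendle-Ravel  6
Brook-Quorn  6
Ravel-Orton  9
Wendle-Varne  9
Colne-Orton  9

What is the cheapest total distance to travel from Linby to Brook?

10 km

Settle nodes by increasing distance from Linby:
Linby: 0
Ulver: 3  (via Linby)
Ravel: 6  (via Linby)
Wendle: 6  (via Linby)
Orton: 9  (via Ulver)
Colne: 9  (via Ravel)
Brook: 10  (via Orton)
Shortest route: Linby–Ulver–Orton–Brook = 10 km.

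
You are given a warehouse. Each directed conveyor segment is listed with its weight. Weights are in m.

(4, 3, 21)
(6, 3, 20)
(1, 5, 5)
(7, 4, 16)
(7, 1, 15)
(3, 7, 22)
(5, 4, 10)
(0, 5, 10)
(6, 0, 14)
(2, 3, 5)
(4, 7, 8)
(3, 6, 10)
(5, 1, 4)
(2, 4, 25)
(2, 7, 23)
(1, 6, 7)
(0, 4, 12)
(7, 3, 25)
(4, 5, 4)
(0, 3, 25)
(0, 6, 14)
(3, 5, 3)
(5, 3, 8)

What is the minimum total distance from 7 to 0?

36 m

Enumerating some paths:
7 - 1 - 6 - 0: 15+7+14 = 36
7 - 4 - 5 - 1 - 6 - 0: 16+4+4+7+14 = 45
7 - 3 - 6 - 0: 25+10+14 = 49
7 - 4 - 5 - 3 - 6 - 0: 16+4+8+10+14 = 52
The minimum is 36 m via 7 - 1 - 6 - 0.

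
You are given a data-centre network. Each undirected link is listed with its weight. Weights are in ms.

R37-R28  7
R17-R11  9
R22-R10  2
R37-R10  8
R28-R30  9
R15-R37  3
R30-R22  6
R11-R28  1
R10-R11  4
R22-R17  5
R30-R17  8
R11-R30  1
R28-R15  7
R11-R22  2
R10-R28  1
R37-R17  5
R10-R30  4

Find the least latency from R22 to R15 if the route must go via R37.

Best R22 to R37: R22 → R10 → R37 costing 10
Shortest R37→R15: R37 → R15 = 3
Total via R37: 10 + 3 = 13 ms.

13 ms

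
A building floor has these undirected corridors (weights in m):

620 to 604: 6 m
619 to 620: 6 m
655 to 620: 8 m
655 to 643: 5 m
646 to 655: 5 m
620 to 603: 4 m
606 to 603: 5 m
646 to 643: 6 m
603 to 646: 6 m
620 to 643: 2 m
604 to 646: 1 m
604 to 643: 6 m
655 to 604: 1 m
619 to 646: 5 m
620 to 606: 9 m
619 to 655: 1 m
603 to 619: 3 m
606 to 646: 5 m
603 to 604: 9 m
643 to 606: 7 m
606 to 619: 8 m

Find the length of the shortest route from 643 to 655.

Running Dijkstra from 643:
643: 0
620: 2  (via 643)
655: 5  (via 643)
Shortest route: 643 → 655 = 5 m.

5 m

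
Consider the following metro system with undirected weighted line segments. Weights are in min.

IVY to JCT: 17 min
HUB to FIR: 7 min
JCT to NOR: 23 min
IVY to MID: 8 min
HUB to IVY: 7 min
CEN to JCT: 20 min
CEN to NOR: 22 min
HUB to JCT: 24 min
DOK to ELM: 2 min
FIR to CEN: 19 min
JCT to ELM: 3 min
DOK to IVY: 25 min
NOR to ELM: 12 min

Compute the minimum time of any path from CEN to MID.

Candidate routes:
CEN–JCT–HUB–IVY–MID: 20+24+7+8 = 59
CEN–JCT–IVY–MID: 20+17+8 = 45
CEN–FIR–HUB–IVY–MID: 19+7+7+8 = 41
CEN–JCT–ELM–DOK–IVY–MID: 20+3+2+25+8 = 58
The minimum is 41 min via CEN–FIR–HUB–IVY–MID.

41 min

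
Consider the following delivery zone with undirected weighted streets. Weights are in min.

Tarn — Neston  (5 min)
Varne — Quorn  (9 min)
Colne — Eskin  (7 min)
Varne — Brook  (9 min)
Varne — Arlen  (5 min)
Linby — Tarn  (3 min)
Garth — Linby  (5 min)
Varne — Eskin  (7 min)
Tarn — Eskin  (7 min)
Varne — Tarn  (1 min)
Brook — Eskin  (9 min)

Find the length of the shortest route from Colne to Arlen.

19 min

Candidate routes:
Colne - Eskin - Varne - Arlen: 7+7+5 = 19
Colne - Eskin - Brook - Varne - Arlen: 7+9+9+5 = 30
Colne - Eskin - Tarn - Varne - Arlen: 7+7+1+5 = 20
The minimum is 19 min via Colne - Eskin - Varne - Arlen.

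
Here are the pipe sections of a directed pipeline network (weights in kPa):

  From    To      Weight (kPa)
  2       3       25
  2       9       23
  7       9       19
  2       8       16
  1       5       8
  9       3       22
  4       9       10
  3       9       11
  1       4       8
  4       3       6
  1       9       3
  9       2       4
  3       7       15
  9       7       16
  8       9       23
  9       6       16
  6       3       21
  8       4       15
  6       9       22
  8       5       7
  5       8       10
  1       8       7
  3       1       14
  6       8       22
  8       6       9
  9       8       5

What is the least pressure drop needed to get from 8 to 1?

Running Dijkstra from 8:
8: 0
5: 7  (via 8)
6: 9  (via 8)
4: 15  (via 8)
3: 21  (via 4)
9: 23  (via 8)
2: 27  (via 9)
1: 35  (via 3)
Shortest route: 8 → 4 → 3 → 1 = 35 kPa.

35 kPa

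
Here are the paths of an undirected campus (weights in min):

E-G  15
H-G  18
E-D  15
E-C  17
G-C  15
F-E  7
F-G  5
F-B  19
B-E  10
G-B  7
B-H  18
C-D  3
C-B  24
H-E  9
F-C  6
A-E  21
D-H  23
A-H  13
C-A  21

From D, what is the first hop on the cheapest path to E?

E

Candidate routes:
D - C - F - E: 3+6+7 = 16
D - C - E: 3+17 = 20
D - E: 15 = 15
The minimum is 15 min via D - E.
So from D the first move is to E.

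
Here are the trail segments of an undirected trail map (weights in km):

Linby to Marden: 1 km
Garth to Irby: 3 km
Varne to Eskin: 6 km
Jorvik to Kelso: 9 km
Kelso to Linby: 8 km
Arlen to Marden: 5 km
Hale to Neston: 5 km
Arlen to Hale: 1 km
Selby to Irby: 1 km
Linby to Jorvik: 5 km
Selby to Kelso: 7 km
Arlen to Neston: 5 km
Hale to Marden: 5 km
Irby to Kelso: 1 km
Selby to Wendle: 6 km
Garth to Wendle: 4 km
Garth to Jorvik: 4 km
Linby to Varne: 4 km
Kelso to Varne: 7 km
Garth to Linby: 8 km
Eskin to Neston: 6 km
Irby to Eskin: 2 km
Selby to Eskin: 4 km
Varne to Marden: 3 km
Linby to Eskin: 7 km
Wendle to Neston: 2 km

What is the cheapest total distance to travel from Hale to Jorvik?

Settle nodes by increasing distance from Hale:
Hale: 0
Arlen: 1  (via Hale)
Marden: 5  (via Hale)
Neston: 5  (via Hale)
Linby: 6  (via Marden)
Wendle: 7  (via Neston)
Varne: 8  (via Marden)
Garth: 11  (via Wendle)
Eskin: 11  (via Neston)
Jorvik: 11  (via Linby)
Shortest route: Hale–Marden–Linby–Jorvik = 11 km.

11 km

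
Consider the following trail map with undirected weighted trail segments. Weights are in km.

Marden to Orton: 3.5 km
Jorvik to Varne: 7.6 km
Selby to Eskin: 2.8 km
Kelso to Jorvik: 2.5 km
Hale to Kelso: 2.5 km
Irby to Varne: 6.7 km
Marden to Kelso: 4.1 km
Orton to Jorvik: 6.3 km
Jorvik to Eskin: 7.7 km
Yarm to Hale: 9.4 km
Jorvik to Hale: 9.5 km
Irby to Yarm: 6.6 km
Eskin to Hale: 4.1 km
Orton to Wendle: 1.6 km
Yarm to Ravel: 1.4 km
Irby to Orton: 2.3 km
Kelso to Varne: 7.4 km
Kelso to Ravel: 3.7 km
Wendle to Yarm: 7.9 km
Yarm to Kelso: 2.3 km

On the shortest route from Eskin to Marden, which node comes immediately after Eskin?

Hale

Candidate routes:
Eskin–Hale–Kelso–Marden: 4.1+2.5+4.1 = 10.7
Eskin–Jorvik–Kelso–Marden: 7.7+2.5+4.1 = 14.3
Eskin–Jorvik–Orton–Marden: 7.7+6.3+3.5 = 17.5
Cheapest is Eskin–Hale–Kelso–Marden at 10.7 km.
So from Eskin the first move is to Hale.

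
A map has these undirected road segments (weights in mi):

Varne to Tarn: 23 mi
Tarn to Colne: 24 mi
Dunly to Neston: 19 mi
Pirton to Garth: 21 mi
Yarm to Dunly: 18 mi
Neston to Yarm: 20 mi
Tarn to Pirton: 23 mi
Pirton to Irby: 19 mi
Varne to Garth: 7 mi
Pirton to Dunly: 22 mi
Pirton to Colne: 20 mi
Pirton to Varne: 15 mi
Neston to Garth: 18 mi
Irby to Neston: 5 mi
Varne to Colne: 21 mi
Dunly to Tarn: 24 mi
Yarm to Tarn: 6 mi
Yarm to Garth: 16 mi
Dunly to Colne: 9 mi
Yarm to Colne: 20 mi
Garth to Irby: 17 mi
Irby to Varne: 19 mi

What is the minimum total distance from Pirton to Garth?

Running Dijkstra from Pirton:
Pirton: 0
Varne: 15  (via Pirton)
Irby: 19  (via Pirton)
Colne: 20  (via Pirton)
Garth: 21  (via Pirton)
Shortest route: Pirton–Garth = 21 mi.

21 mi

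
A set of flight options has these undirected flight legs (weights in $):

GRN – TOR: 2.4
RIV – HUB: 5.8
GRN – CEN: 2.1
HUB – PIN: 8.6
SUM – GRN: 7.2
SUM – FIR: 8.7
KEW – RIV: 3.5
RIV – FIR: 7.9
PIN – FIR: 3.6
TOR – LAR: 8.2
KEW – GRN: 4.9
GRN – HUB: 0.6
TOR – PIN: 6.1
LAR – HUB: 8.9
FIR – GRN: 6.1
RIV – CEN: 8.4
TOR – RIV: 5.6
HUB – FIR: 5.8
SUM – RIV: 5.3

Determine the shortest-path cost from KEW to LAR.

Enumerating some paths:
KEW–GRN–HUB–LAR: 4.9+0.6+8.9 = 14.4
KEW–RIV–TOR–LAR: 3.5+5.6+8.2 = 17.3
KEW–GRN–TOR–LAR: 4.9+2.4+8.2 = 15.5
Cheapest is KEW–GRN–HUB–LAR at $14.4.

$14.4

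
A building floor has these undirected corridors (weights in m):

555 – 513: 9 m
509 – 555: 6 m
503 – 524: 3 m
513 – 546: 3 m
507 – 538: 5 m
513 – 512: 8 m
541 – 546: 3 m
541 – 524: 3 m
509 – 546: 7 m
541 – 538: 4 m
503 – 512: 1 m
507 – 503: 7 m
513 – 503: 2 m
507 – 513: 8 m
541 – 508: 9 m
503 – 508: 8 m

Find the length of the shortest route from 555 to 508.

19 m

Settle nodes by increasing distance from 555:
555: 0
509: 6  (via 555)
513: 9  (via 555)
503: 11  (via 513)
512: 12  (via 503)
546: 12  (via 513)
524: 14  (via 503)
541: 15  (via 546)
507: 17  (via 513)
508: 19  (via 503)
Shortest route: 555–513–503–508 = 19 m.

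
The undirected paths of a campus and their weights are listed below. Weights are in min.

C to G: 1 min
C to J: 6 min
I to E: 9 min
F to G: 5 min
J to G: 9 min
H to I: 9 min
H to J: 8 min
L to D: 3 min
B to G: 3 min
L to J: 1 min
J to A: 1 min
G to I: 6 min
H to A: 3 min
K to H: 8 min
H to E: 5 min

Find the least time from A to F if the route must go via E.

Best A to E: A–H–E costing 8
Best E to F: E–I–G–F costing 20
Total via E: 8 + 20 = 28 min.

28 min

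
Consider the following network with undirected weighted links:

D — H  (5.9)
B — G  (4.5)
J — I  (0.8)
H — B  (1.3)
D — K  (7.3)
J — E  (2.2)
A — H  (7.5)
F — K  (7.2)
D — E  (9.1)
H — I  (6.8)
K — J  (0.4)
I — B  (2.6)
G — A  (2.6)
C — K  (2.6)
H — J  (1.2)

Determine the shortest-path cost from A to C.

Compare a few routes:
A–G–B–I–J–K–C: 2.6+4.5+2.6+0.8+0.4+2.6 = 13.5
A–H–B–I–J–K–C: 7.5+1.3+2.6+0.8+0.4+2.6 = 15.2
A–G–B–H–J–K–C: 2.6+4.5+1.3+1.2+0.4+2.6 = 12.6
A–H–J–K–C: 7.5+1.2+0.4+2.6 = 11.7
The minimum is 11.7 via A–H–J–K–C.

11.7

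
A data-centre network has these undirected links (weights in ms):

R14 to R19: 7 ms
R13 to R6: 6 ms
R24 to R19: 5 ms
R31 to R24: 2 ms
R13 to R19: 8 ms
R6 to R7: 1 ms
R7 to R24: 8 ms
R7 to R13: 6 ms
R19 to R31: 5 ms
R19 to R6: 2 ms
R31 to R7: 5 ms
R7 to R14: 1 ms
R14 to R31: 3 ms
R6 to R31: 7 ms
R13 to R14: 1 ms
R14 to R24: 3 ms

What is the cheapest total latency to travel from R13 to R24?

4 ms

Shortest distances from R13:
R13: 0
R14: 1  (via R13)
R7: 2  (via R14)
R6: 3  (via R7)
R31: 4  (via R14)
R24: 4  (via R14)
Shortest route: R13 → R14 → R24 = 4 ms.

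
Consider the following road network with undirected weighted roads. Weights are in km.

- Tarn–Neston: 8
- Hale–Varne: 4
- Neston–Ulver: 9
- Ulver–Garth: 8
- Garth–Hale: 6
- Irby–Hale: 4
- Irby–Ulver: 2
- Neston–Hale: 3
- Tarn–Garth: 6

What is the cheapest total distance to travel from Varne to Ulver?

Shortest distances from Varne:
Varne: 0
Hale: 4  (via Varne)
Neston: 7  (via Hale)
Irby: 8  (via Hale)
Garth: 10  (via Hale)
Ulver: 10  (via Irby)
Shortest route: Varne → Hale → Irby → Ulver = 10 km.

10 km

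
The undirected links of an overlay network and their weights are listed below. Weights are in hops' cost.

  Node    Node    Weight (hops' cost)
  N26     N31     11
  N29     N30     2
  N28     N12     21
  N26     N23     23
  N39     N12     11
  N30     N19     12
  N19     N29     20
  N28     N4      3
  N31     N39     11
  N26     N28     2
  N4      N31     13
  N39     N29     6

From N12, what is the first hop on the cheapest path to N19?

Candidate routes:
N12–N39–N29–N19: 11+6+20 = 37
N12–N39–N29–N30–N19: 11+6+2+12 = 31
Cheapest is N12–N39–N29–N30–N19 at 31 hops' cost.
So from N12 the first move is to N39.

N39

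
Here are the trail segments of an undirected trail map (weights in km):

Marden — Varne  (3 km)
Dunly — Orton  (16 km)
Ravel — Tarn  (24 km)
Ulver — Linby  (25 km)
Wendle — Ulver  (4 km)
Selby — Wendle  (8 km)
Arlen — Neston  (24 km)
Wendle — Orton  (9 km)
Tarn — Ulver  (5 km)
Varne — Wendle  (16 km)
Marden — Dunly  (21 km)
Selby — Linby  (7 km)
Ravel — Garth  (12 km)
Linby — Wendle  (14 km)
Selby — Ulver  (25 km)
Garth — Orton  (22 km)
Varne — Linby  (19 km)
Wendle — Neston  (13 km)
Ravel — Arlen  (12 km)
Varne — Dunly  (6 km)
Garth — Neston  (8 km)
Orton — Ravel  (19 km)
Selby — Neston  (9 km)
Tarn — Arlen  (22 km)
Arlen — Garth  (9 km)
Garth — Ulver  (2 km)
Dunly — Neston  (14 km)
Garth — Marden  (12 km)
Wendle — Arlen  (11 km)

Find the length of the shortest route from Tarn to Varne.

22 km

Enumerating some paths:
Tarn - Ulver - Garth - Marden - Varne: 5+2+12+3 = 22
Tarn - Ulver - Wendle - Varne: 5+4+16 = 25
Cheapest is Tarn - Ulver - Garth - Marden - Varne at 22 km.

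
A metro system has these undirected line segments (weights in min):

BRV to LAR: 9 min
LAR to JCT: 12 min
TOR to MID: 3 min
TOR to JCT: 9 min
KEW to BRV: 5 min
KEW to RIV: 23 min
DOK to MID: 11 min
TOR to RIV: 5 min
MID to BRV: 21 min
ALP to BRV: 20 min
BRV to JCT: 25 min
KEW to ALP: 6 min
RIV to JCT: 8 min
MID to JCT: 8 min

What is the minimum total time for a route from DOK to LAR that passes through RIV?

Shortest DOK→RIV: DOK → MID → TOR → RIV = 19
Best RIV to LAR: RIV → JCT → LAR costing 20
Total via RIV: 19 + 20 = 39 min.

39 min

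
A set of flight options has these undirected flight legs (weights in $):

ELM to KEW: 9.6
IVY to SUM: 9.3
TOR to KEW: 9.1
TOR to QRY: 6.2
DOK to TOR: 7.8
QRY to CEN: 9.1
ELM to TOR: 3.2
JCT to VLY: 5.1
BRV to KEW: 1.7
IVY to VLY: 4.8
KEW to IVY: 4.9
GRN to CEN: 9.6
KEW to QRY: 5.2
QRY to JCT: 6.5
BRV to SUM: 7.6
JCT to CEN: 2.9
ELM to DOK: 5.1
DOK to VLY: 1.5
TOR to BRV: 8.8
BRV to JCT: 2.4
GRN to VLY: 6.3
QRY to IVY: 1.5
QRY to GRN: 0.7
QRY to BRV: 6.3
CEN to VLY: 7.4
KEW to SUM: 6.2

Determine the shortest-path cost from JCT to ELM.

Running Dijkstra from JCT:
JCT: 0
BRV: 2.4  (via JCT)
CEN: 2.9  (via JCT)
KEW: 4.1  (via BRV)
VLY: 5.1  (via JCT)
QRY: 6.5  (via JCT)
DOK: 6.6  (via VLY)
GRN: 7.2  (via QRY)
IVY: 8  (via QRY)
SUM: 10  (via BRV)
TOR: 11.2  (via BRV)
ELM: 11.7  (via DOK)
Shortest route: JCT–VLY–DOK–ELM = $11.7.

$11.7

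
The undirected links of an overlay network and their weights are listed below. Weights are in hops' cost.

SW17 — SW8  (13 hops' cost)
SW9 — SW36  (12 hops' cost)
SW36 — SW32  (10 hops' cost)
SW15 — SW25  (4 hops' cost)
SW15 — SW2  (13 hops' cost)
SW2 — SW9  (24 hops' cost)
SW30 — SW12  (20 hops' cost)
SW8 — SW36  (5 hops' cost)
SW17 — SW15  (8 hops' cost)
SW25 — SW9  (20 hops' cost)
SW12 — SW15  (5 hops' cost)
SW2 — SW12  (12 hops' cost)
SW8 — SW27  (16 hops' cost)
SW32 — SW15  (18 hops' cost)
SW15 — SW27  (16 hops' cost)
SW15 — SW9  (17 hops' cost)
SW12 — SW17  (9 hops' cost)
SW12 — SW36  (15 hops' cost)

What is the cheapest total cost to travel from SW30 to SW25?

Candidate routes:
SW30 → SW12 → SW17 → SW15 → SW25: 20+9+8+4 = 41
SW30 → SW12 → SW2 → SW15 → SW25: 20+12+13+4 = 49
SW30 → SW12 → SW15 → SW25: 20+5+4 = 29
SW30 → SW12 → SW15 → SW9 → SW25: 20+5+17+20 = 62
The minimum is 29 hops' cost via SW30 → SW12 → SW15 → SW25.

29 hops' cost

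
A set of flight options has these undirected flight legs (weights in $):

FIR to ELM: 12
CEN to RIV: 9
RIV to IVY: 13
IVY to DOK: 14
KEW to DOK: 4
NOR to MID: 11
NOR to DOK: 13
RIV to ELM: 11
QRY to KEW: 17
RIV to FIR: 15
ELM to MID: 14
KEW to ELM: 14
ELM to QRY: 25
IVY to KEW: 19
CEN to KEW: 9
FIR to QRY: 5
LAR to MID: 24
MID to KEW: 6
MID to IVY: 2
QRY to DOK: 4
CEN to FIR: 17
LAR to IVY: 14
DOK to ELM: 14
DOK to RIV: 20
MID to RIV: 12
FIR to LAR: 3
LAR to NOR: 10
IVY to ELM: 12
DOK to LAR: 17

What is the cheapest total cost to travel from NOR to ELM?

Compare a few routes:
NOR–MID–ELM: 11+14 = 25
NOR–DOK–ELM: 13+14 = 27
NOR–MID–KEW–ELM: 11+6+14 = 31
Cheapest is NOR–MID–ELM at $25.

$25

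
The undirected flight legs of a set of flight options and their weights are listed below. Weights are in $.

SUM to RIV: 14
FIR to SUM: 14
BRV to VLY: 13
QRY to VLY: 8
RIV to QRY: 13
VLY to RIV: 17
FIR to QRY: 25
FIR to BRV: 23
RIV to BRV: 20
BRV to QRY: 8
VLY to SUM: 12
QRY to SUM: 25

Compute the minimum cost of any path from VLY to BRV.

$13

Candidate routes:
VLY → BRV: 13 = 13
VLY → QRY → BRV: 8+8 = 16
The minimum is $13 via VLY → BRV.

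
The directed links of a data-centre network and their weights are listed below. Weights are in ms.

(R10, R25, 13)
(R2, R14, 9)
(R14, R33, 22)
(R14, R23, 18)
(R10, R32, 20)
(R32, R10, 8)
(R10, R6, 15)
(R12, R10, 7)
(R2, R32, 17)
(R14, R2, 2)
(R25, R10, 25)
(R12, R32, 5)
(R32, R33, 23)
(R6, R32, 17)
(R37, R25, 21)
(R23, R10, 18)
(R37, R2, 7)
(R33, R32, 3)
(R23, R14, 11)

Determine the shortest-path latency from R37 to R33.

38 ms

Settle nodes by increasing distance from R37:
R37: 0
R2: 7  (via R37)
R14: 16  (via R2)
R25: 21  (via R37)
R32: 24  (via R2)
R10: 32  (via R32)
R23: 34  (via R14)
R33: 38  (via R14)
Shortest route: R37–R2–R14–R33 = 38 ms.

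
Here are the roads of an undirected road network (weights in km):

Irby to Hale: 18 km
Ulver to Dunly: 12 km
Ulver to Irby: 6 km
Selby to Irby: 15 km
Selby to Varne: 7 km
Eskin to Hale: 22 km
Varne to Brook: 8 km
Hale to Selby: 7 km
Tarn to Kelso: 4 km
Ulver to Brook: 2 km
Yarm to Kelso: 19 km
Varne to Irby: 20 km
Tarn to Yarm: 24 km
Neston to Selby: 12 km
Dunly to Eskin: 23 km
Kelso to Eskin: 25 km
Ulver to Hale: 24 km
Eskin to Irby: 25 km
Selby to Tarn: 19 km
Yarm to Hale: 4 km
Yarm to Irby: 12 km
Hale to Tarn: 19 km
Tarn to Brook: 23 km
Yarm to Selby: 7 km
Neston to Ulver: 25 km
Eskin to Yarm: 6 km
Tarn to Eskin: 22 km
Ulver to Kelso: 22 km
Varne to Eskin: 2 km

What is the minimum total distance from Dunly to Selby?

Running Dijkstra from Dunly:
Dunly: 0
Ulver: 12  (via Dunly)
Brook: 14  (via Ulver)
Irby: 18  (via Ulver)
Varne: 22  (via Brook)
Eskin: 23  (via Dunly)
Selby: 29  (via Varne)
Shortest route: Dunly–Ulver–Brook–Varne–Selby = 29 km.

29 km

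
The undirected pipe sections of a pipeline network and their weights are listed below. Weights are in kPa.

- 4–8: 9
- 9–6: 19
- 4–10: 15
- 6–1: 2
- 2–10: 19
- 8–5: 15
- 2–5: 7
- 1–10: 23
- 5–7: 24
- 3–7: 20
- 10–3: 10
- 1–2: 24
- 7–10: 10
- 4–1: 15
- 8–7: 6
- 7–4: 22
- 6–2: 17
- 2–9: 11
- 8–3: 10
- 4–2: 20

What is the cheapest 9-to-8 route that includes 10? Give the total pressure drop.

46 kPa

Shortest 9→10: 9–2–10 = 30
Best 10 to 8: 10–7–8 costing 16
Total via 10: 30 + 16 = 46 kPa.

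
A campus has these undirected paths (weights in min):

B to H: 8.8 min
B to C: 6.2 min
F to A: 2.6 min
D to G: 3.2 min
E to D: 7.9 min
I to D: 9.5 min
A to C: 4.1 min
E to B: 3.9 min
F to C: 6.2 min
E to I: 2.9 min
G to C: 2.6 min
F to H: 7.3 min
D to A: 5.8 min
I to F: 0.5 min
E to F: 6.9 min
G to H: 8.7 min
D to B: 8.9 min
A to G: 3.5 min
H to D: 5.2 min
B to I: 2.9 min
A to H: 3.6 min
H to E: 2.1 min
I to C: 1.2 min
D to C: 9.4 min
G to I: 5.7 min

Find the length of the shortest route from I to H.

5 min

Shortest distances from I:
I: 0
F: 0.5  (via I)
C: 1.2  (via I)
B: 2.9  (via I)
E: 2.9  (via I)
A: 3.1  (via F)
G: 3.8  (via C)
H: 5  (via E)
Shortest route: I–E–H = 5 min.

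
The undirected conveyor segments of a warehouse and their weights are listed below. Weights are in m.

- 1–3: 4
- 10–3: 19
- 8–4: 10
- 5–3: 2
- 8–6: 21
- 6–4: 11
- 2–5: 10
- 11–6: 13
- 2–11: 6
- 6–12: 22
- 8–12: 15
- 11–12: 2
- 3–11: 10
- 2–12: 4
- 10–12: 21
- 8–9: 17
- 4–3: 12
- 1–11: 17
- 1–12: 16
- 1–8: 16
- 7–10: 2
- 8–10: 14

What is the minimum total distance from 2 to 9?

36 m

Compare a few routes:
2–12–8–9: 4+15+17 = 36
2–11–12–8–9: 6+2+15+17 = 40
The minimum is 36 m via 2–12–8–9.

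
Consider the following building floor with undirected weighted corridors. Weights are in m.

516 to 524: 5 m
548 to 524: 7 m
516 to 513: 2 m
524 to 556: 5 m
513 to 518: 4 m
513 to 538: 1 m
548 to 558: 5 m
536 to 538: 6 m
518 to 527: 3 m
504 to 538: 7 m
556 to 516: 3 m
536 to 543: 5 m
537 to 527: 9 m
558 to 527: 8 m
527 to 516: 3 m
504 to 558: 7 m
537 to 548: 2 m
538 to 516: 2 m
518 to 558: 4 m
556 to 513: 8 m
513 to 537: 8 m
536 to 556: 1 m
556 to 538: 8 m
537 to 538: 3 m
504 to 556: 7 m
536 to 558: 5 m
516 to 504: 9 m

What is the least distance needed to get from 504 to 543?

Compare a few routes:
504 - 558 - 536 - 543: 7+5+5 = 17
504 - 516 - 556 - 536 - 543: 9+3+1+5 = 18
504 - 556 - 536 - 543: 7+1+5 = 13
504 - 538 - 536 - 543: 7+6+5 = 18
The minimum is 13 m via 504 - 556 - 536 - 543.

13 m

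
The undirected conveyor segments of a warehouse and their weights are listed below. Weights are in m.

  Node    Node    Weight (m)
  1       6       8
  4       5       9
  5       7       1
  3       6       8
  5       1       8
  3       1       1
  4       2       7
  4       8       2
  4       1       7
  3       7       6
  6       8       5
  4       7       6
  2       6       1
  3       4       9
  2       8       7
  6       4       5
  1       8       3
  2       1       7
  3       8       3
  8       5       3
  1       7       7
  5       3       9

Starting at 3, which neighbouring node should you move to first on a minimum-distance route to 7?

7

Candidate routes:
3–8–5–7: 3+3+1 = 7
3–1–7: 1+7 = 8
3–7: 6 = 6
The minimum is 6 m via 3–7.
So from 3 the first move is to 7.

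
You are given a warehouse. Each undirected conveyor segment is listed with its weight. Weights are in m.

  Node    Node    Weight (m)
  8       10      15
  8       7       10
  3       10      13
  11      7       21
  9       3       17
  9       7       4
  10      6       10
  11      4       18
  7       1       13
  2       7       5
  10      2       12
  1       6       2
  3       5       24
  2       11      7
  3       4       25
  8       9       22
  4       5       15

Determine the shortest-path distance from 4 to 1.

Shortest distances from 4:
4: 0
5: 15  (via 4)
11: 18  (via 4)
2: 25  (via 11)
3: 25  (via 4)
7: 30  (via 2)
9: 34  (via 7)
10: 37  (via 2)
8: 40  (via 7)
1: 43  (via 7)
Shortest route: 4–11–2–7–1 = 43 m.

43 m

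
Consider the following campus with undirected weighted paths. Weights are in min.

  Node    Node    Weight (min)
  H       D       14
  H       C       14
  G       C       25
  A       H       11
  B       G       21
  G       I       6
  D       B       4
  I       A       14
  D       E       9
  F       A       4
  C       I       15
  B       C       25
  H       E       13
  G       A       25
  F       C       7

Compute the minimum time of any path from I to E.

Running Dijkstra from I:
I: 0
G: 6  (via I)
A: 14  (via I)
C: 15  (via I)
F: 18  (via A)
H: 25  (via A)
B: 27  (via G)
D: 31  (via B)
E: 38  (via H)
Shortest route: I–A–H–E = 38 min.

38 min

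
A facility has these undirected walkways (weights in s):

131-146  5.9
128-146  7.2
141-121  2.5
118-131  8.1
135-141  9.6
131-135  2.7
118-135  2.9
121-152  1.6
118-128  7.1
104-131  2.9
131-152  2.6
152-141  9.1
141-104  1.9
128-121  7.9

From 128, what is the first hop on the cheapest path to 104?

Enumerating some paths:
128 → 146 → 131 → 104: 7.2+5.9+2.9 = 16
128 → 121 → 141 → 104: 7.9+2.5+1.9 = 12.3
128 → 121 → 152 → 131 → 104: 7.9+1.6+2.6+2.9 = 15
128 → 118 → 135 → 131 → 104: 7.1+2.9+2.7+2.9 = 15.6
Cheapest is 128 → 121 → 141 → 104 at 12.3 s.
So from 128 the first move is to 121.

121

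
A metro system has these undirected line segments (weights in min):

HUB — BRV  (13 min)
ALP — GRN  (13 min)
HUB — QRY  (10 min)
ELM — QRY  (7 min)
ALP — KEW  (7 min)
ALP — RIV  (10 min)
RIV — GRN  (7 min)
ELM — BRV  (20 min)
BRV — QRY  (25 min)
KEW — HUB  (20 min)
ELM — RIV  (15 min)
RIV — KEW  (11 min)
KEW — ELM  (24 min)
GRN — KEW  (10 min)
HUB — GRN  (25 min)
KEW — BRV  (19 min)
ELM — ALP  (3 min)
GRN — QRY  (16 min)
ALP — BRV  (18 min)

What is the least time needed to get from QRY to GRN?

Candidate routes:
QRY → ELM → ALP → KEW → GRN: 7+3+7+10 = 27
QRY → ELM → ALP → RIV → GRN: 7+3+10+7 = 27
QRY → GRN: 16 = 16
QRY → ELM → ALP → GRN: 7+3+13 = 23
The minimum is 16 min via QRY → GRN.

16 min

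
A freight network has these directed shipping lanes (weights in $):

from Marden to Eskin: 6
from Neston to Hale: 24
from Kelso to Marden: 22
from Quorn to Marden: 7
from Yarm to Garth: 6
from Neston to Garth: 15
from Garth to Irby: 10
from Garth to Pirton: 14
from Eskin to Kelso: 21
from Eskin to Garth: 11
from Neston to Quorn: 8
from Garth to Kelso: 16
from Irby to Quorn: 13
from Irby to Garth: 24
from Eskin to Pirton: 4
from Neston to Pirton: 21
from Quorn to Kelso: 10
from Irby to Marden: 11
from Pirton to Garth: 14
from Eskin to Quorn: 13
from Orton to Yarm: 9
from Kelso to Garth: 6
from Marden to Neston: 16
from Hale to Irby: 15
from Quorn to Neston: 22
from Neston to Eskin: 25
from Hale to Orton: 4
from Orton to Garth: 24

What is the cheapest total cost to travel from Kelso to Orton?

Candidate routes:
Kelso - Garth - Irby - Marden - Neston - Hale - Orton: 6+10+11+16+24+4 = 71
Kelso - Garth - Irby - Quorn - Neston - Hale - Orton: 6+10+13+22+24+4 = 79
Kelso - Marden - Neston - Hale - Orton: 22+16+24+4 = 66
The minimum is $66 via Kelso - Marden - Neston - Hale - Orton.

$66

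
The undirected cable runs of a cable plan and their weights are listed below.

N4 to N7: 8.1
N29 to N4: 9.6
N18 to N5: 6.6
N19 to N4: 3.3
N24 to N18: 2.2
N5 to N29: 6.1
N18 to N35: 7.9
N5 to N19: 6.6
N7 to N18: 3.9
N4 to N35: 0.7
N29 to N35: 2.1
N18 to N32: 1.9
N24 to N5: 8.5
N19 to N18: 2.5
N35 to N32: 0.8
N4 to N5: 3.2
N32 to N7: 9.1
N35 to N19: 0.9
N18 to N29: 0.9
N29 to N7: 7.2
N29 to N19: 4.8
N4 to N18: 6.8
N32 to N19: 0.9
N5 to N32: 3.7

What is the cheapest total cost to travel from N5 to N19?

Shortest distances from N5:
N5: 0
N4: 3.2  (via N5)
N32: 3.7  (via N5)
N35: 3.9  (via N4)
N19: 4.6  (via N32)
Shortest route: N5 → N32 → N19 = 4.6.

4.6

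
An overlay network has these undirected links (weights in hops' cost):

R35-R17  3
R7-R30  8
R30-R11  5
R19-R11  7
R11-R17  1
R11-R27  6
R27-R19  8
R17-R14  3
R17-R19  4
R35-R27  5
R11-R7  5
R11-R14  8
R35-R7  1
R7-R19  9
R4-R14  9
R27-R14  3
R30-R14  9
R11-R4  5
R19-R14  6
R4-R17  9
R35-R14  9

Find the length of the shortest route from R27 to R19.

8 hops' cost

Running Dijkstra from R27:
R27: 0
R14: 3  (via R27)
R35: 5  (via R27)
R17: 6  (via R14)
R7: 6  (via R35)
R11: 6  (via R27)
R19: 8  (via R27)
Shortest route: R27–R19 = 8 hops' cost.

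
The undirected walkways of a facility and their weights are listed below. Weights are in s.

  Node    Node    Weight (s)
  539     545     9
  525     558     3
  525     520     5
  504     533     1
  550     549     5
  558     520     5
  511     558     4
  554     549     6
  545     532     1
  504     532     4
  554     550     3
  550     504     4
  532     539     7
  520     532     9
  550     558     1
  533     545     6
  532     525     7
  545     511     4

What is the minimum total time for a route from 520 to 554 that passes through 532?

20 s

Best 520 to 532: 520 → 532 costing 9
Shortest 532→554: 532 → 504 → 550 → 554 = 11
Total via 532: 9 + 11 = 20 s.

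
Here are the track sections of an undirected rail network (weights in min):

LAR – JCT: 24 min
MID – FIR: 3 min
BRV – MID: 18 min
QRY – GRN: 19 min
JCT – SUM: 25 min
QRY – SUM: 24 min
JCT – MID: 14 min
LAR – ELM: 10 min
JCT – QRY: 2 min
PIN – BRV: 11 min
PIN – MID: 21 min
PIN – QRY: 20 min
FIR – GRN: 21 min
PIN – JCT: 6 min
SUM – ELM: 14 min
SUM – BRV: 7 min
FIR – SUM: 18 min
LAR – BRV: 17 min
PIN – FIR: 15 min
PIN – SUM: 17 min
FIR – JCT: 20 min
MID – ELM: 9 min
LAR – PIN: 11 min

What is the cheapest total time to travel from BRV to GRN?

Settle nodes by increasing distance from BRV:
BRV: 0
SUM: 7  (via BRV)
PIN: 11  (via BRV)
LAR: 17  (via BRV)
JCT: 17  (via PIN)
MID: 18  (via BRV)
QRY: 19  (via JCT)
ELM: 21  (via SUM)
FIR: 21  (via MID)
GRN: 38  (via QRY)
Shortest route: BRV → PIN → JCT → QRY → GRN = 38 min.

38 min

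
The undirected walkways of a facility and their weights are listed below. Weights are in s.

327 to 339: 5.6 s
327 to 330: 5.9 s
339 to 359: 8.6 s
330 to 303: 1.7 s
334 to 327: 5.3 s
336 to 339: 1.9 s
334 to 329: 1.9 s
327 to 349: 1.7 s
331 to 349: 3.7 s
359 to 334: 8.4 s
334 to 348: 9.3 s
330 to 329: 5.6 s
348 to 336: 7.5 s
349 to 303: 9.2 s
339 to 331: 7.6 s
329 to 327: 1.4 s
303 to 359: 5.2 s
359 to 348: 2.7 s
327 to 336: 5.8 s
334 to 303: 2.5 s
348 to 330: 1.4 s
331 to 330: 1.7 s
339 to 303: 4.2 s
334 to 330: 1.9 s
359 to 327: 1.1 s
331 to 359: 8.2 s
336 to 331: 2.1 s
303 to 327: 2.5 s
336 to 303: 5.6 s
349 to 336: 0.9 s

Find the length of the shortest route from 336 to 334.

Running Dijkstra from 336:
336: 0
349: 0.9  (via 336)
339: 1.9  (via 336)
331: 2.1  (via 336)
327: 2.6  (via 349)
359: 3.7  (via 327)
330: 3.8  (via 331)
329: 4  (via 327)
303: 5.1  (via 327)
348: 5.2  (via 330)
334: 5.7  (via 330)
Shortest route: 336 → 331 → 330 → 334 = 5.7 s.

5.7 s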